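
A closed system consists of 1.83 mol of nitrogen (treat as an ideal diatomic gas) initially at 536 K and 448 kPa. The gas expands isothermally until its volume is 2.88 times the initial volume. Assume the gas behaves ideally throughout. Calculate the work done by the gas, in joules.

8630 J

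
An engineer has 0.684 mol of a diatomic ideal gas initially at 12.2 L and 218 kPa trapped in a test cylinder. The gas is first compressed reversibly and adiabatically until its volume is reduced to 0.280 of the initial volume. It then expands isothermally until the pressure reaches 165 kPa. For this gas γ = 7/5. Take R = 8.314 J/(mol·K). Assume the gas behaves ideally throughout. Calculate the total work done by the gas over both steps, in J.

T₁ = P₁V₁/(nR) = 218×12.2/(0.684×8.314) = 468 K.
Step 1 — Adiabatic: TV^(γ−1) = const ⇒ T₂ = 468×(3.57)^0.400 = 778 K; PV^γ = const ⇒ P₂ = 1300 kPa.
ΔU = nCvΔT = 0.684×20.8×(778−468) = 4410 J.
Q = 0 for an adiabatic process, so W = −ΔU = -4410 J.
State after step 1: P = 1300 kPa, V = 3.42 L, T = 778 K.
Step 2 — Isothermal: T stays 778 K; PV = const ⇒ V₂ = 26.8 L, P₂ = 165 kPa.
ΔU = 0 (ideal gas, T constant).
W = nRT ln(V₂/V₁) = 0.684×8.314×778×ln(7.85) = 9120 J.
Q = ΔU + W = 9120 J.
Net over both steps: W = 4700 J, Q = 9120 J, ΔU = 4410 J.

4700 J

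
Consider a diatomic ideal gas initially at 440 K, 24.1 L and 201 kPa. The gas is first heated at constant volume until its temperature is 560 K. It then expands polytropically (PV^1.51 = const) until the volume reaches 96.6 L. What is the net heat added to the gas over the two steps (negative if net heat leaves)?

n = P₁V₁/(RT₁) = 201×24.1/(8.314×440) = 1.32 mol.
Step 1 — Isochoric: V stays 24.1 L; P/T = const ⇒ T₂ = 560 K, P₂ = 256 kPa.
W = 0 (no volume change).
ΔU = nCvΔT = 1.32×20.8×(560−440) = 3300 J.
Q = ΔU = 3300 J.
State after step 1: P = 256 kPa, V = 24.1 L, T = 560 K.
Step 2 — Polytropic n=1.51: T₂ = T₁(V₁/V₂)^(n−1) = 560×(0.249)^0.51 = 276 K; P₂ = P₁(V₁/V₂)^n = 31.4 kPa.
W = (P₁V₁−P₂V₂)/(n−1) = (256×24.1−31.4×96.6)/0.51 = 6130 J.
ΔU = nCvΔT = 1.32×20.8×(276−560) = -7820 J.
Q = ΔU + W = -1690 J.
Net over both steps: W = 6130 J, Q = 1620 J, ΔU = -4520 J.

1620 J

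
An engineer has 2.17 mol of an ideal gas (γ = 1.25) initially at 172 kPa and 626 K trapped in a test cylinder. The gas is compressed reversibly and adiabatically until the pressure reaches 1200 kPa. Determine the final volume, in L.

V₁ = nRT₁/P₁ = 2.17×8.314×626/172 = 65.7 L.
Adiabatic: T₂/T₁ = (P₂/P₁)^((γ−1)/γ) ⇒ T₂ = 626×(6.98)^0.200 = 923 K; V₂ = 13.9 L.

13.9 L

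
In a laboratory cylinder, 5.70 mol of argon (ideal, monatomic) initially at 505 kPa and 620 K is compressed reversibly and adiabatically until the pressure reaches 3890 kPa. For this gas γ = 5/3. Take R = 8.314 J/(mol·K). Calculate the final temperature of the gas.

1400 K

V₁ = nRT₁/P₁ = 5.70×8.314×620/505 = 58.2 L.
Adiabatic: T₂/T₁ = (P₂/P₁)^((γ−1)/γ) ⇒ T₂ = 620×(7.70)^0.400 = 1400 K; V₂ = 17.1 L.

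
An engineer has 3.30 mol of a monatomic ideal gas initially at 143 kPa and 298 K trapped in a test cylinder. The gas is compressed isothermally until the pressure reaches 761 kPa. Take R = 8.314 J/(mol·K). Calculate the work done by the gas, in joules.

V₁ = nRT₁/P₁ = 3.30×8.314×298/143 = 57.2 L.
Isothermal: T stays 298 K; PV = const ⇒ V₂ = 10.7 L, P₂ = 761 kPa.
W = nRT ln(V₂/V₁) = 3.30×8.314×298×ln(0.188) = -13700 J.

-13700 J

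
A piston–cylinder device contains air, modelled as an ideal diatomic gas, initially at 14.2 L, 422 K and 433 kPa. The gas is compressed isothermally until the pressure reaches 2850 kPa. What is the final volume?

Isothermal: T stays 422 K; PV = const ⇒ V₂ = 2.16 L, P₂ = 2850 kPa.

2.16 L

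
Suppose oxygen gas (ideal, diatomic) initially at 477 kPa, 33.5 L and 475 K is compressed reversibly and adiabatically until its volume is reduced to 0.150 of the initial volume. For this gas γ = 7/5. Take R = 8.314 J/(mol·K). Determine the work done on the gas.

45400 J

n = P₁V₁/(RT₁) = 477×33.5/(8.314×475) = 4.05 mol.
Adiabatic: TV^(γ−1) = const ⇒ T₂ = 475×(6.67)^0.400 = 1010 K; PV^γ = const ⇒ P₂ = 6790 kPa.
ΔU = nCvΔT = 4.05×20.8×(1010−475) = 45400 J.
Q = 0 for an adiabatic process, so W = −ΔU = -45400 J.
Work done on the gas = −W_by = 45400 J.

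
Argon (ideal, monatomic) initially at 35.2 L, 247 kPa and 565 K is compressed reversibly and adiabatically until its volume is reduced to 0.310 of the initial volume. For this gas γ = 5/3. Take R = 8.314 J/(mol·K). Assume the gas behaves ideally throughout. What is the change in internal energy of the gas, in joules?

15400 J

n = P₁V₁/(RT₁) = 247×35.2/(8.314×565) = 1.85 mol.
Adiabatic: TV^(γ−1) = const ⇒ T₂ = 565×(3.23)^0.667 = 1230 K; PV^γ = const ⇒ P₂ = 1740 kPa.
For an ideal gas ΔU = nCvΔT with Cv = (3/2)R = 12.5 J/(mol·K).
ΔU = 1.85×12.5×(1230−565) = 15400 J.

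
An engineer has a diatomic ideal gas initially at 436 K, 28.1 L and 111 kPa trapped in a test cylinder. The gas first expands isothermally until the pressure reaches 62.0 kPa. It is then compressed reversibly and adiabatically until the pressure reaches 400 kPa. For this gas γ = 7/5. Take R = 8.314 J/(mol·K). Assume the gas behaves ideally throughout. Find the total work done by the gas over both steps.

-3670 J

n = P₁V₁/(RT₁) = 111×28.1/(8.314×436) = 0.860 mol.
Step 1 — Isothermal: T stays 436 K; PV = const ⇒ V₂ = 50.3 L, P₂ = 62.0 kPa.
ΔU = 0 (ideal gas, T constant).
W = nRT ln(V₂/V₁) = 0.860×8.314×436×ln(1.79) = 1820 J.
Q = ΔU + W = 1820 J.
State after step 1: P = 62.0 kPa, V = 50.3 L, T = 436 K.
Step 2 — Adiabatic: T₂/T₁ = (P₂/P₁)^((γ−1)/γ) ⇒ T₂ = 436×(6.45)^0.286 = 743 K; V₂ = 13.3 L.
ΔU = nCvΔT = 0.860×20.8×(743−436) = 5490 J.
Q = 0 for an adiabatic process, so W = −ΔU = -5490 J.
Net over both steps: W = -3670 J, Q = 1820 J, ΔU = 5490 J.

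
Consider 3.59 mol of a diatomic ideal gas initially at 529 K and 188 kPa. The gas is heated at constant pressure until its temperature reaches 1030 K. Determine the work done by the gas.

15000 J

V₁ = nRT₁/P₁ = 3.59×8.314×529/188 = 84.0 L.
Isobaric: P stays 188 kPa; V/T = const ⇒ T₂ = 1030 K, V₂ = 164 L.
W = PΔV = 188×(164−84.0) kPa·L = 15000 J.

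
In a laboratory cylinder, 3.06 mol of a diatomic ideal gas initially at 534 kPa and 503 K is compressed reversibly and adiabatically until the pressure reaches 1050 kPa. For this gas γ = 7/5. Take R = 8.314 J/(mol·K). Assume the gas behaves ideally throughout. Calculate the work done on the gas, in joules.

V₁ = nRT₁/P₁ = 3.06×8.314×503/534 = 24.0 L.
Adiabatic: T₂/T₁ = (P₂/P₁)^((γ−1)/γ) ⇒ T₂ = 503×(1.97)^0.286 = 610 K; V₂ = 14.8 L.
ΔU = nCvΔT = 3.06×20.8×(610−503) = 6820 J.
Q = 0 for an adiabatic process, so W = −ΔU = -6820 J.
Work done on the gas = −W_by = 6820 J.

6820 J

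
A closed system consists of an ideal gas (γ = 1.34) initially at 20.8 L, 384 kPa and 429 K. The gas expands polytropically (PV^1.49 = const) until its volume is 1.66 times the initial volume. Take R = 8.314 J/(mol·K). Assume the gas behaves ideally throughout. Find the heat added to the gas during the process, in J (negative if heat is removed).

-1580 J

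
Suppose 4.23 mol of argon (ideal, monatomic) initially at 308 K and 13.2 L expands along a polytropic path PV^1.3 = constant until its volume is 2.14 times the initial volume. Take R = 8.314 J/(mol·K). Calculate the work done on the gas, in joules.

-7370 J

P₁ = nRT₁/V₁ = 4.23×8.314×308/13.2 = 821 kPa.
Polytropic n=1.3: T₂ = T₁(V₁/V₂)^(n−1) = 308×(0.467)^0.30 = 245 K; P₂ = P₁(V₁/V₂)^n = 305 kPa.
W = (P₁V₁−P₂V₂)/(n−1) = (821×13.2−305×28.2)/0.30 = 7370 J.
Work done on the gas = −W_by = -7370 J.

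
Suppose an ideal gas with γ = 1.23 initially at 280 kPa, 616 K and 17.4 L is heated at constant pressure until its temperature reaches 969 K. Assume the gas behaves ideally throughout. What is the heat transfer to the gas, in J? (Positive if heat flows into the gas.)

n = P₁V₁/(RT₁) = 280×17.4/(8.314×616) = 0.951 mol.
Isobaric: P stays 280 kPa; V/T = const ⇒ T₂ = 969 K, V₂ = 27.4 L.
W = PΔV = 280×(27.4−17.4) kPa·L = 2790 J.
ΔU = nCvΔT = 0.951×36.1×(969−616) = 12100 J.
Q = ΔU + W = nCpΔT = 14900 J.

14900 J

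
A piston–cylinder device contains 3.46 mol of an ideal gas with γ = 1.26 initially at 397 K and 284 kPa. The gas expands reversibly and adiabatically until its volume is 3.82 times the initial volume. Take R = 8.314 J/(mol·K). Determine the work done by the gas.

V₁ = nRT₁/P₁ = 3.46×8.314×397/284 = 40.2 L.
Adiabatic: TV^(γ−1) = const ⇒ T₂ = 397×(0.262)^0.260 = 280 K; PV^γ = const ⇒ P₂ = 52.5 kPa.
ΔU = nCvΔT = 3.46×32.0×(280−397) = -12900 J.
Q = 0 for an adiabatic process, so W = −ΔU = 12900 J.

12900 J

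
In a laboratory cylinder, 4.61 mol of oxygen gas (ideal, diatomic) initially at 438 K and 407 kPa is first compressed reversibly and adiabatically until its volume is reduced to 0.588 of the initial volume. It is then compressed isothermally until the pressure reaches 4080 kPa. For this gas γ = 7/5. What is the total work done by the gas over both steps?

-42400 J

V₁ = nRT₁/P₁ = 4.61×8.314×438/407 = 41.2 L.
Step 1 — Adiabatic: TV^(γ−1) = const ⇒ T₂ = 438×(1.70)^0.400 = 542 K; PV^γ = const ⇒ P₂ = 856 kPa.
ΔU = nCvΔT = 4.61×20.8×(542−438) = 9930 J.
Q = 0 for an adiabatic process, so W = −ΔU = -9930 J.
State after step 1: P = 856 kPa, V = 24.3 L, T = 542 K.
Step 2 — Isothermal: T stays 542 K; PV = const ⇒ V₂ = 5.09 L, P₂ = 4080 kPa.
ΔU = 0 (ideal gas, T constant).
W = nRT ln(V₂/V₁) = 4.61×8.314×542×ln(0.210) = -32400 J.
Q = ΔU + W = -32400 J.
Net over both steps: W = -42400 J, Q = -32400 J, ΔU = 9930 J.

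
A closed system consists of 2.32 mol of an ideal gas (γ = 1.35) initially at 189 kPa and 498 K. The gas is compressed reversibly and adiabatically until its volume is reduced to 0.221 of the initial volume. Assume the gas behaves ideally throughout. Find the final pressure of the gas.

1450 kPa

V₁ = nRT₁/P₁ = 2.32×8.314×498/189 = 50.8 L.
Adiabatic: TV^(γ−1) = const ⇒ T₂ = 498×(4.52)^0.350 = 845 K; PV^γ = const ⇒ P₂ = 1450 kPa.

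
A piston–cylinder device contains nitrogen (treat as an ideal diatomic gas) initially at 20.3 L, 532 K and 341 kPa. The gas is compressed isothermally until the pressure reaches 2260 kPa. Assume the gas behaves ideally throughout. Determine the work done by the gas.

n = P₁V₁/(RT₁) = 341×20.3/(8.314×532) = 1.57 mol.
Isothermal: T stays 532 K; PV = const ⇒ V₂ = 3.06 L, P₂ = 2260 kPa.
W = nRT ln(V₂/V₁) = 1.57×8.314×532×ln(0.151) = -13100 J.

-13100 J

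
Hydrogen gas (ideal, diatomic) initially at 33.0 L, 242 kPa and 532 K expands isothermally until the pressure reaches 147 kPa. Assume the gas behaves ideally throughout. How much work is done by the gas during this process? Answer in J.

3980 J

n = P₁V₁/(RT₁) = 242×33.0/(8.314×532) = 1.81 mol.
Isothermal: T stays 532 K; PV = const ⇒ V₂ = 54.3 L, P₂ = 147 kPa.
W = nRT ln(V₂/V₁) = 1.81×8.314×532×ln(1.65) = 3980 J.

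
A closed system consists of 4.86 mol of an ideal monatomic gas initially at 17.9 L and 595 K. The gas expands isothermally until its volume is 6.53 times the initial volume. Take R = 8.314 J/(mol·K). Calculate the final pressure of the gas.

P₁ = nRT₁/V₁ = 4.86×8.314×595/17.9 = 1340 kPa.
Isothermal: T stays 595 K; PV = const ⇒ V₂ = 117 L, P₂ = 206 kPa.

206 kPa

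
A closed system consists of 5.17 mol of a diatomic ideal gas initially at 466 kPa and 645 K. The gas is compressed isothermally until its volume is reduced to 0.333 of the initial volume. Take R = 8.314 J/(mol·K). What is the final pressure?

V₁ = nRT₁/P₁ = 5.17×8.314×645/466 = 59.5 L.
Isothermal: T stays 645 K; PV = const ⇒ V₂ = 19.8 L, P₂ = 1400 kPa.

1400 kPa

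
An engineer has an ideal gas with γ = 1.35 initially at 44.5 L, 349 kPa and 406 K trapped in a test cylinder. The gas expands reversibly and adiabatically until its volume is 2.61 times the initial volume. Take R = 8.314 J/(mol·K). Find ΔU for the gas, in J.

n = P₁V₁/(RT₁) = 349×44.5/(8.314×406) = 4.60 mol.
Adiabatic: TV^(γ−1) = const ⇒ T₂ = 406×(0.383)^0.350 = 290 K; PV^γ = const ⇒ P₂ = 95.6 kPa.
For an ideal gas ΔU = nCvΔT with Cv = R/(γ−1) = 23.8 J/(mol·K).
ΔU = 4.60×23.8×(290−406) = -12700 J.

-12700 J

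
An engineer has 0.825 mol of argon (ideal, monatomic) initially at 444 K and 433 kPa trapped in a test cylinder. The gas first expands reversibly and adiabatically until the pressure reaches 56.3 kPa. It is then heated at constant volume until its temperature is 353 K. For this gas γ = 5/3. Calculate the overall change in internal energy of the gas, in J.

V₁ = nRT₁/P₁ = 0.825×8.314×444/433 = 7.03 L.
Step 1 — Adiabatic: T₂/T₁ = (P₂/P₁)^((γ−1)/γ) ⇒ T₂ = 444×(0.130)^0.400 = 196 K; V₂ = 23.9 L.
ΔU = nCvΔT = 0.825×12.5×(196−444) = -2550 J.
Q = 0 for an adiabatic process, so W = −ΔU = 2550 J.
State after step 1: P = 56.3 kPa, V = 23.9 L, T = 196 K.
Step 2 — Isochoric: V stays 23.9 L; P/T = const ⇒ T₂ = 353 K, P₂ = 101 kPa.
W = 0 (no volume change).
ΔU = nCvΔT = 0.825×12.5×(353−196) = 1610 J.
Q = ΔU = 1610 J.
Net over both steps: W = 2550 J, Q = 1610 J, ΔU = -936 J.

-936 J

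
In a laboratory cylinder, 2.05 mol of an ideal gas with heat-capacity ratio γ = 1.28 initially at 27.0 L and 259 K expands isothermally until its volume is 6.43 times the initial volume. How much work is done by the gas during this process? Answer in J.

P₁ = nRT₁/V₁ = 2.05×8.314×259/27.0 = 163 kPa.
Isothermal: T stays 259 K; PV = const ⇒ V₂ = 174 L, P₂ = 25.4 kPa.
W = nRT ln(V₂/V₁) = 2.05×8.314×259×ln(6.43) = 8210 J.

8210 J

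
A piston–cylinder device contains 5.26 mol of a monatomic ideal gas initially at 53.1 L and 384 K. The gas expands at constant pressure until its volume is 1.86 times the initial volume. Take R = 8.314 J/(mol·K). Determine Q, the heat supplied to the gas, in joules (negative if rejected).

36100 J

P₁ = nRT₁/V₁ = 5.26×8.314×384/53.1 = 316 kPa.
Isobaric: P stays 316 kPa; V/T = const ⇒ T₂ = 714 K, V₂ = 98.8 L.
W = PΔV = 316×(98.8−53.1) kPa·L = 14400 J.
ΔU = nCvΔT = 5.26×12.5×(714−384) = 21700 J.
Q = ΔU + W = nCpΔT = 36100 J.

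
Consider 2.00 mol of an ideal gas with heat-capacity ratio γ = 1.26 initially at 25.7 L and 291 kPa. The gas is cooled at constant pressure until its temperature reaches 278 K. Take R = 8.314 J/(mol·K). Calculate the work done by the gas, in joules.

T₁ = P₁V₁/(nR) = 291×25.7/(2.00×8.314) = 450 K.
Isobaric: P stays 291 kPa; V/T = const ⇒ T₂ = 278 K, V₂ = 15.9 L.
W = PΔV = 291×(15.9−25.7) kPa·L = -2860 J.

-2860 J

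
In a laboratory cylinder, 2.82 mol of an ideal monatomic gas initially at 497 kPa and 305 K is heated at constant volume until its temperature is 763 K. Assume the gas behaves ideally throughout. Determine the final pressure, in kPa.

V₁ = nRT₁/P₁ = 2.82×8.314×305/497 = 14.4 L.
Isochoric: V stays 14.4 L; P/T = const ⇒ T₂ = 763 K, P₂ = 1240 kPa.

1240 kPa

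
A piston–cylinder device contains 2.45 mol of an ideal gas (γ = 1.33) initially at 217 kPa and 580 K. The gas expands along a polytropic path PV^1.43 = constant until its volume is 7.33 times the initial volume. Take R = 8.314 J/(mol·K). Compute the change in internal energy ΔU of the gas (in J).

V₁ = nRT₁/P₁ = 2.45×8.314×580/217 = 54.4 L.
Polytropic n=1.43: T₂ = T₁(V₁/V₂)^(n−1) = 580×(0.136)^0.43 = 246 K; P₂ = P₁(V₁/V₂)^n = 12.6 kPa.
For an ideal gas ΔU = nCvΔT with Cv = R/(γ−1) = 25.2 J/(mol·K).
ΔU = 2.45×25.2×(246−580) = -20600 J.

-20600 J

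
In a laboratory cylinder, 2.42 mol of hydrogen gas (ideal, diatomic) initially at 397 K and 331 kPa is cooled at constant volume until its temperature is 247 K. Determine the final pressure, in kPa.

V₁ = nRT₁/P₁ = 2.42×8.314×397/331 = 24.1 L.
Isochoric: V stays 24.1 L; P/T = const ⇒ T₂ = 247 K, P₂ = 206 kPa.

206 kPa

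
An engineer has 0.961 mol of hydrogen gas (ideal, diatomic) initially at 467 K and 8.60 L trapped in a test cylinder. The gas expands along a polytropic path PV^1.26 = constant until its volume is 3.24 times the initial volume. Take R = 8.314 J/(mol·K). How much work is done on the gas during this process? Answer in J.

-3780 J

P₁ = nRT₁/V₁ = 0.961×8.314×467/8.60 = 434 kPa.
Polytropic n=1.26: T₂ = T₁(V₁/V₂)^(n−1) = 467×(0.309)^0.26 = 344 K; P₂ = P₁(V₁/V₂)^n = 98.6 kPa.
W = (P₁V₁−P₂V₂)/(n−1) = (434×8.60−98.6×27.9)/0.26 = 3780 J.
Work done on the gas = −W_by = -3780 J.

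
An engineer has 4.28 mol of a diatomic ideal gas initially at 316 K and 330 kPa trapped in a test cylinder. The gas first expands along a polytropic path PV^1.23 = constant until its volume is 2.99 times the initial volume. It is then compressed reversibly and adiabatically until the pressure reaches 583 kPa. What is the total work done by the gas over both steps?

-5040 J

V₁ = nRT₁/P₁ = 4.28×8.314×316/330 = 34.1 L.
Step 1 — Polytropic n=1.23: T₂ = T₁(V₁/V₂)^(n−1) = 316×(0.334)^0.23 = 246 K; P₂ = P₁(V₁/V₂)^n = 85.8 kPa.
W = (P₁V₁−P₂V₂)/(n−1) = (330×34.1−85.8×102)/0.23 = 10900 J.
ΔU = nCvΔT = 4.28×20.8×(246−316) = -6260 J.
Q = ΔU + W = 4630 J.
State after step 1: P = 85.8 kPa, V = 102 L, T = 246 K.
Step 2 — Adiabatic: T₂/T₁ = (P₂/P₁)^((γ−1)/γ) ⇒ T₂ = 246×(6.80)^0.286 = 425 K; V₂ = 25.9 L.
ΔU = nCvΔT = 4.28×20.8×(425−246) = 15900 J.
Q = 0 for an adiabatic process, so W = −ΔU = -15900 J.
Net over both steps: W = -5040 J, Q = 4630 J, ΔU = 9670 J.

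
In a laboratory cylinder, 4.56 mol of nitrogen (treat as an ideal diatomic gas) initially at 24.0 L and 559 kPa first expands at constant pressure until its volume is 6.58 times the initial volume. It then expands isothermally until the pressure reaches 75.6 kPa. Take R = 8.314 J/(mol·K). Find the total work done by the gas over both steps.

251000 J

T₁ = P₁V₁/(nR) = 559×24.0/(4.56×8.314) = 354 K.
Step 1 — Isobaric: P stays 559 kPa; V/T = const ⇒ T₂ = 2330 K, V₂ = 158 L.
W = PΔV = 559×(158−24.0) kPa·L = 74900 J.
ΔU = nCvΔT = 4.56×20.8×(2330−354) = 187000 J.
Q = ΔU + W = nCpΔT = 262000 J.
State after step 1: P = 559 kPa, V = 158 L, T = 2330 K.
Step 2 — Isothermal: T stays 2330 K; PV = const ⇒ V₂ = 1170 L, P₂ = 75.6 kPa.
ΔU = 0 (ideal gas, T constant).
W = nRT ln(V₂/V₁) = 4.56×8.314×2330×ln(7.39) = 177000 J.
Q = ΔU + W = 177000 J.
Net over both steps: W = 251000 J, Q = 439000 J, ΔU = 187000 J.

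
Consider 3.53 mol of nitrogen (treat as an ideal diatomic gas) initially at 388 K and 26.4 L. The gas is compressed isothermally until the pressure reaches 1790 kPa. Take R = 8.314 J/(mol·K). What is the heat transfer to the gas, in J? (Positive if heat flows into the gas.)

P₁ = nRT₁/V₁ = 3.53×8.314×388/26.4 = 431 kPa.
Isothermal: T stays 388 K; PV = const ⇒ V₂ = 6.36 L, P₂ = 1790 kPa.
ΔU = 0 (ideal gas, T constant).
W = nRT ln(V₂/V₁) = 3.53×8.314×388×ln(0.241) = -16200 J.
Q = ΔU + W = -16200 J.

-16200 J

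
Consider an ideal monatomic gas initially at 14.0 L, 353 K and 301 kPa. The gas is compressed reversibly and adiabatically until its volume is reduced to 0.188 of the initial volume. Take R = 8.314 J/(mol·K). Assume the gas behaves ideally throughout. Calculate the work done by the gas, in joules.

n = P₁V₁/(RT₁) = 301×14.0/(8.314×353) = 1.44 mol.
Adiabatic: TV^(γ−1) = const ⇒ T₂ = 353×(5.32)^0.667 = 1080 K; PV^γ = const ⇒ P₂ = 4880 kPa.
ΔU = nCvΔT = 1.44×12.5×(1080−353) = 12900 J.
Q = 0 for an adiabatic process, so W = −ΔU = -12900 J.

-12900 J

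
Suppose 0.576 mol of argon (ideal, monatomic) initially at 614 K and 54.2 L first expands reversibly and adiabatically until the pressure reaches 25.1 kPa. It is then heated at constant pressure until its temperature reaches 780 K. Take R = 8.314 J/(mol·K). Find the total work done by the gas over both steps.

2750 J

P₁ = nRT₁/V₁ = 0.576×8.314×614/54.2 = 54.3 kPa.
Step 1 — Adiabatic: T₂/T₁ = (P₂/P₁)^((γ−1)/γ) ⇒ T₂ = 614×(0.463)^0.400 = 451 K; V₂ = 86.1 L.
ΔU = nCvΔT = 0.576×12.5×(451−614) = -1170 J.
Q = 0 for an adiabatic process, so W = −ΔU = 1170 J.
State after step 1: P = 25.1 kPa, V = 86.1 L, T = 451 K.
Step 2 — Isobaric: P stays 25.1 kPa; V/T = const ⇒ T₂ = 780 K, V₂ = 149 L.
W = PΔV = 25.1×(149−86.1) kPa·L = 1580 J.
ΔU = nCvΔT = 0.576×12.5×(780−451) = 2360 J.
Q = ΔU + W = nCpΔT = 3940 J.
Net over both steps: W = 2750 J, Q = 3940 J, ΔU = 1190 J.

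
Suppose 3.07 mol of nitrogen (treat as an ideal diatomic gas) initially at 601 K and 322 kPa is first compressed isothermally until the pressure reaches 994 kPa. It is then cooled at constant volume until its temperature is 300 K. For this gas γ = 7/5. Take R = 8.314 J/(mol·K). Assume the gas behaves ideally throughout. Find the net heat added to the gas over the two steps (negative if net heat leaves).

V₁ = nRT₁/P₁ = 3.07×8.314×601/322 = 47.6 L.
Step 1 — Isothermal: T stays 601 K; PV = const ⇒ V₂ = 15.4 L, P₂ = 994 kPa.
ΔU = 0 (ideal gas, T constant).
W = nRT ln(V₂/V₁) = 3.07×8.314×601×ln(0.324) = -17300 J.
Q = ΔU + W = -17300 J.
State after step 1: P = 994 kPa, V = 15.4 L, T = 601 K.
Step 2 — Isochoric: V stays 15.4 L; P/T = const ⇒ T₂ = 300 K, P₂ = 496 kPa.
W = 0 (no volume change).
ΔU = nCvΔT = 3.07×20.8×(300−601) = -19200 J.
Q = ΔU = -19200 J.
Net over both steps: W = -17300 J, Q = -36500 J, ΔU = -19200 J.

-36500 J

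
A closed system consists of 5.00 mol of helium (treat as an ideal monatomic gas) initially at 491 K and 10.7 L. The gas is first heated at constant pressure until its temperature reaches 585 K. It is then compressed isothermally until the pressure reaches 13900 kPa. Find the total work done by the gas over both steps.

-44400 J

P₁ = nRT₁/V₁ = 5.00×8.314×491/10.7 = 1910 kPa.
Step 1 — Isobaric: P stays 1910 kPa; V/T = const ⇒ T₂ = 585 K, V₂ = 12.7 L.
W = PΔV = 1910×(12.7−10.7) kPa·L = 3910 J.
ΔU = nCvΔT = 5.00×12.5×(585−491) = 5860 J.
Q = ΔU + W = nCpΔT = 9770 J.
State after step 1: P = 1910 kPa, V = 12.7 L, T = 585 K.
Step 2 — Isothermal: T stays 585 K; PV = const ⇒ V₂ = 1.75 L, P₂ = 13900 kPa.
ΔU = 0 (ideal gas, T constant).
W = nRT ln(V₂/V₁) = 5.00×8.314×585×ln(0.137) = -48300 J.
Q = ΔU + W = -48300 J.
Net over both steps: W = -44400 J, Q = -38500 J, ΔU = 5860 J.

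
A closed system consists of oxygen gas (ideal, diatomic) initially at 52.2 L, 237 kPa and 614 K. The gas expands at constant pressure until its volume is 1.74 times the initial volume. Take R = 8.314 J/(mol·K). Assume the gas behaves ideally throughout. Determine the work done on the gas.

n = P₁V₁/(RT₁) = 237×52.2/(8.314×614) = 2.42 mol.
Isobaric: P stays 237 kPa; V/T = const ⇒ T₂ = 1070 K, V₂ = 90.8 L.
W = PΔV = 237×(90.8−52.2) kPa·L = 9150 J.
Work done on the gas = −W_by = -9150 J.

-9150 J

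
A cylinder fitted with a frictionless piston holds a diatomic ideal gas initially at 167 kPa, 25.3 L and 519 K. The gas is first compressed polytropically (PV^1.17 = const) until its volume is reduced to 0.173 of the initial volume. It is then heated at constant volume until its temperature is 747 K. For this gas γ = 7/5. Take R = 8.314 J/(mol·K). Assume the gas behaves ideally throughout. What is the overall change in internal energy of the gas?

4640 J

n = P₁V₁/(RT₁) = 167×25.3/(8.314×519) = 0.979 mol.
Step 1 — Polytropic n=1.17: T₂ = T₁(V₁/V₂)^(n−1) = 519×(5.78)^0.17 = 699 K; P₂ = P₁(V₁/V₂)^n = 1300 kPa.
W = (P₁V₁−P₂V₂)/(n−1) = (167×25.3−1300×4.38)/0.17 = -8640 J.
ΔU = nCvΔT = 0.979×20.8×(699−519) = 3670 J.
Q = ΔU + W = -4970 J.
State after step 1: P = 1300 kPa, V = 4.38 L, T = 699 K.
Step 2 — Isochoric: V stays 4.38 L; P/T = const ⇒ T₂ = 747 K, P₂ = 1390 kPa.
W = 0 (no volume change).
ΔU = nCvΔT = 0.979×20.8×(747−699) = 970 J.
Q = ΔU = 970 J.
Net over both steps: W = -8640 J, Q = -4000 J, ΔU = 4640 J.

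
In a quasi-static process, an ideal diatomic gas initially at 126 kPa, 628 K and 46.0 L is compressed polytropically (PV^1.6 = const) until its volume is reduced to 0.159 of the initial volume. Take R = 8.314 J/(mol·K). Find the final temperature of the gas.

Polytropic n=1.6: T₂ = T₁(V₁/V₂)^(n−1) = 628×(6.29)^0.60 = 1890 K; P₂ = P₁(V₁/V₂)^n = 2390 kPa.

1890 K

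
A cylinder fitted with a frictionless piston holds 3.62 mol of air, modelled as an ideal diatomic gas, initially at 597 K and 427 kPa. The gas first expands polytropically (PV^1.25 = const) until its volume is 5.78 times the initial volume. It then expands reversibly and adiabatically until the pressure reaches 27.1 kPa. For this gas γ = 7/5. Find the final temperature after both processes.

328 K

V₁ = nRT₁/P₁ = 3.62×8.314×597/427 = 42.1 L.
Step 1 — Polytropic n=1.25: T₂ = T₁(V₁/V₂)^(n−1) = 597×(0.173)^0.25 = 385 K; P₂ = P₁(V₁/V₂)^n = 47.6 kPa.
W = (P₁V₁−P₂V₂)/(n−1) = (427×42.1−47.6×243)/0.25 = 25500 J.
ΔU = nCvΔT = 3.62×20.8×(385−597) = -15900 J.
Q = ΔU + W = 9570 J.
State after step 1: P = 47.6 kPa, V = 243 L, T = 385 K.
Step 2 — Adiabatic: T₂/T₁ = (P₂/P₁)^((γ−1)/γ) ⇒ T₂ = 385×(0.569)^0.286 = 328 K; V₂ = 364 L.
ΔU = nCvΔT = 3.62×20.8×(328−385) = -4310 J.
Q = 0 for an adiabatic process, so W = −ΔU = 4310 J.
Net over both steps: W = 29800 J, Q = 9570 J, ΔU = -20300 J.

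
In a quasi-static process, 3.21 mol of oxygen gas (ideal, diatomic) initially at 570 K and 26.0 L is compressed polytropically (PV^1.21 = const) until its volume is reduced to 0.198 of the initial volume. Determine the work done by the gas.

-29300 J

P₁ = nRT₁/V₁ = 3.21×8.314×570/26.0 = 585 kPa.
Polytropic n=1.21: T₂ = T₁(V₁/V₂)^(n−1) = 570×(5.05)^0.21 = 801 K; P₂ = P₁(V₁/V₂)^n = 4150 kPa.
W = (P₁V₁−P₂V₂)/(n−1) = (585×26.0−4150×5.15)/0.21 = -29300 J.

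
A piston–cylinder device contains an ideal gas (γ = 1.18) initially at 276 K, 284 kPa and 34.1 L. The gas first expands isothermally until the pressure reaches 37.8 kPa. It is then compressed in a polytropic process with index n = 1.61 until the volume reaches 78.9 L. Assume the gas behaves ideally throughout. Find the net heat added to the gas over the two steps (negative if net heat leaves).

59400 J

n = P₁V₁/(RT₁) = 284×34.1/(8.314×276) = 4.22 mol.
Step 1 — Isothermal: T stays 276 K; PV = const ⇒ V₂ = 256 L, P₂ = 37.8 kPa.
ΔU = 0 (ideal gas, T constant).
W = nRT ln(V₂/V₁) = 4.22×8.314×276×ln(7.51) = 19500 J.
Q = ΔU + W = 19500 J.
State after step 1: P = 37.8 kPa, V = 256 L, T = 276 K.
Step 2 — Polytropic n=1.61: T₂ = T₁(V₁/V₂)^(n−1) = 276×(3.25)^0.61 = 566 K; P₂ = P₁(V₁/V₂)^n = 252 kPa.
W = (P₁V₁−P₂V₂)/(n−1) = (37.8×256−252×78.9)/0.61 = -16700 J.
ΔU = nCvΔT = 4.22×46.2×(566−276) = 56600 J.
Q = ΔU + W = 39900 J.
Net over both steps: W = 2840 J, Q = 59400 J, ΔU = 56600 J.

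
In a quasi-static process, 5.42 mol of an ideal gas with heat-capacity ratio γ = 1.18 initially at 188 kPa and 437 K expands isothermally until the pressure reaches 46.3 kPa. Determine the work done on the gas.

V₁ = nRT₁/P₁ = 5.42×8.314×437/188 = 105 L.
Isothermal: T stays 437 K; PV = const ⇒ V₂ = 425 L, P₂ = 46.3 kPa.
W = nRT ln(V₂/V₁) = 5.42×8.314×437×ln(4.06) = 27600 J.
Work done on the gas = −W_by = -27600 J.

-27600 J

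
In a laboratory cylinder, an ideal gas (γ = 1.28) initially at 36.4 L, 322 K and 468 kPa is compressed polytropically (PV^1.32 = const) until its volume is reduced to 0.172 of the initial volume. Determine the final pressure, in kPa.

4780 kPa

Polytropic n=1.32: T₂ = T₁(V₁/V₂)^(n−1) = 322×(5.81)^0.32 = 566 K; P₂ = P₁(V₁/V₂)^n = 4780 kPa.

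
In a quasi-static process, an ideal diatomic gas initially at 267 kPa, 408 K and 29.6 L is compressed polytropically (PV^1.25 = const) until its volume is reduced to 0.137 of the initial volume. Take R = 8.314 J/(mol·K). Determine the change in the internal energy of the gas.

12700 J

n = P₁V₁/(RT₁) = 267×29.6/(8.314×408) = 2.33 mol.
Polytropic n=1.25: T₂ = T₁(V₁/V₂)^(n−1) = 408×(7.30)^0.25 = 671 K; P₂ = P₁(V₁/V₂)^n = 3200 kPa.
For an ideal gas ΔU = nCvΔT with Cv = (5/2)R = 20.8 J/(mol·K).
ΔU = 2.33×20.8×(671−408) = 12700 J.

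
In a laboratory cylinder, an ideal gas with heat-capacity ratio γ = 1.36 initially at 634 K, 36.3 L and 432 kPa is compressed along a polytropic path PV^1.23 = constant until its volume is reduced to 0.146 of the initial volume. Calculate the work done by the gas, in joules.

-38000 J

n = P₁V₁/(RT₁) = 432×36.3/(8.314×634) = 2.98 mol.
Polytropic n=1.23: T₂ = T₁(V₁/V₂)^(n−1) = 634×(6.85)^0.23 = 987 K; P₂ = P₁(V₁/V₂)^n = 4610 kPa.
W = (P₁V₁−P₂V₂)/(n−1) = (432×36.3−4610×5.30)/0.23 = -38000 J.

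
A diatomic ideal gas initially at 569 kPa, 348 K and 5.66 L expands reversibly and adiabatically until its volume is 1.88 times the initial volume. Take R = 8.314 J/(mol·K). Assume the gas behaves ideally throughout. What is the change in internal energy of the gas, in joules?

-1800 J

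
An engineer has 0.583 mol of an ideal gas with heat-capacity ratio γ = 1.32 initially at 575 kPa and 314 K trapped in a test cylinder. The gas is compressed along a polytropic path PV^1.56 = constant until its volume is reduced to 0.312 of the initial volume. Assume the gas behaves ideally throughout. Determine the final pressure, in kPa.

V₁ = nRT₁/P₁ = 0.583×8.314×314/575 = 2.65 L.
Polytropic n=1.56: T₂ = T₁(V₁/V₂)^(n−1) = 314×(3.21)^0.56 = 603 K; P₂ = P₁(V₁/V₂)^n = 3540 kPa.

3540 kPa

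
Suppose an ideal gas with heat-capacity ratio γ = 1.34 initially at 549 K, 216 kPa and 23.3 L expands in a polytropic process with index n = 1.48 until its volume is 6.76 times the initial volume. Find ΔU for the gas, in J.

-8890 J

n = P₁V₁/(RT₁) = 216×23.3/(8.314×549) = 1.10 mol.
Polytropic n=1.48: T₂ = T₁(V₁/V₂)^(n−1) = 549×(0.148)^0.48 = 219 K; P₂ = P₁(V₁/V₂)^n = 12.8 kPa.
For an ideal gas ΔU = nCvΔT with Cv = R/(γ−1) = 24.5 J/(mol·K).
ΔU = 1.10×24.5×(219−549) = -8890 J.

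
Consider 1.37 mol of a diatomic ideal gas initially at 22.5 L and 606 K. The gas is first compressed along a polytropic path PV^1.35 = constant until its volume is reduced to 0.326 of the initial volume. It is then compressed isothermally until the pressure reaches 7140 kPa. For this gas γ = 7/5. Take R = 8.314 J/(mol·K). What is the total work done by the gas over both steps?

P₁ = nRT₁/V₁ = 1.37×8.314×606/22.5 = 307 kPa.
Step 1 — Polytropic n=1.35: T₂ = T₁(V₁/V₂)^(n−1) = 606×(3.07)^0.35 = 897 K; P₂ = P₁(V₁/V₂)^n = 1390 kPa.
W = (P₁V₁−P₂V₂)/(n−1) = (307×22.5−1390×7.33)/0.35 = -9470 J.
ΔU = nCvΔT = 1.37×20.8×(897−606) = 8290 J.
Q = ΔU + W = -1180 J.
State after step 1: P = 1390 kPa, V = 7.33 L, T = 897 K.
Step 2 — Isothermal: T stays 897 K; PV = const ⇒ V₂ = 1.43 L, P₂ = 7140 kPa.
ΔU = 0 (ideal gas, T constant).
W = nRT ln(V₂/V₁) = 1.37×8.314×897×ln(0.195) = -16700 J.
Q = ΔU + W = -16700 J.
Net over both steps: W = -26200 J, Q = -17900 J, ΔU = 8290 J.

-26200 J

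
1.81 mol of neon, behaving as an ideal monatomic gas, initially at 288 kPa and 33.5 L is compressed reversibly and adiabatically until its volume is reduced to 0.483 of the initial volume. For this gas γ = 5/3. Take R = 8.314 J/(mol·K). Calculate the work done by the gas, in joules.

-9040 J

T₁ = P₁V₁/(nR) = 288×33.5/(1.81×8.314) = 641 K.
Adiabatic: TV^(γ−1) = const ⇒ T₂ = 641×(2.07)^0.667 = 1040 K; PV^γ = const ⇒ P₂ = 969 kPa.
ΔU = nCvΔT = 1.81×12.5×(1040−641) = 9040 J.
Q = 0 for an adiabatic process, so W = −ΔU = -9040 J.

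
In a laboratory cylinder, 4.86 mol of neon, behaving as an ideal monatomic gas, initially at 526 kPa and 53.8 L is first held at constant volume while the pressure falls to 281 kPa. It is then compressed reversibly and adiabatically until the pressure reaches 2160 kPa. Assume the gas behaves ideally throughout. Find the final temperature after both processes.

T₁ = P₁V₁/(nR) = 526×53.8/(4.86×8.314) = 700 K.
Step 1 — Isochoric: V stays 53.8 L; P/T = const ⇒ T₂ = 374 K, P₂ = 281 kPa.
W = 0 (no volume change).
ΔU = nCvΔT = 4.86×12.5×(374−700) = -19800 J.
Q = ΔU = -19800 J.
State after step 1: P = 281 kPa, V = 53.8 L, T = 374 K.
Step 2 — Adiabatic: T₂/T₁ = (P₂/P₁)^((γ−1)/γ) ⇒ T₂ = 374×(7.69)^0.400 = 846 K; V₂ = 15.8 L.
ΔU = nCvΔT = 4.86×12.5×(846−374) = 28600 J.
Q = 0 for an adiabatic process, so W = −ΔU = -28600 J.
Net over both steps: W = -28600 J, Q = -19800 J, ΔU = 8820 J.

846 K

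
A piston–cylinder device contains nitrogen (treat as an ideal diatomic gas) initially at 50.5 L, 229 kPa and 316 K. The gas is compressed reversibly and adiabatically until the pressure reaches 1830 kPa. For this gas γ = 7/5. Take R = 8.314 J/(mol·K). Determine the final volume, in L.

Adiabatic: T₂/T₁ = (P₂/P₁)^((γ−1)/γ) ⇒ T₂ = 316×(7.99)^0.286 = 572 K; V₂ = 11.4 L.

11.4 L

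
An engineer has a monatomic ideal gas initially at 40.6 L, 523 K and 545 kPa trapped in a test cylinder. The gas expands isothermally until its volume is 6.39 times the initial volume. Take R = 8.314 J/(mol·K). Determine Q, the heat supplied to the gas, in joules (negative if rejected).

n = P₁V₁/(RT₁) = 545×40.6/(8.314×523) = 5.09 mol.
Isothermal: T stays 523 K; PV = const ⇒ V₂ = 259 L, P₂ = 85.3 kPa.
ΔU = 0 (ideal gas, T constant).
W = nRT ln(V₂/V₁) = 5.09×8.314×523×ln(6.39) = 41000 J.
Q = ΔU + W = 41000 J.

41000 J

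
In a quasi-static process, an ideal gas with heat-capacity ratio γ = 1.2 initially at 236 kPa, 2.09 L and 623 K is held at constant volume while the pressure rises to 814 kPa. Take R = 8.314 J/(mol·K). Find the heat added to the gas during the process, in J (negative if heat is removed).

n = P₁V₁/(RT₁) = 236×2.09/(8.314×623) = 0.0952 mol.
Isochoric: V stays 2.09 L; P/T = const ⇒ T₂ = 2150 K, P₂ = 814 kPa.
W = 0 (no volume change).
ΔU = nCvΔT = 0.0952×41.6×(2150−623) = 6040 J.
Q = ΔU = 6040 J.

6040 J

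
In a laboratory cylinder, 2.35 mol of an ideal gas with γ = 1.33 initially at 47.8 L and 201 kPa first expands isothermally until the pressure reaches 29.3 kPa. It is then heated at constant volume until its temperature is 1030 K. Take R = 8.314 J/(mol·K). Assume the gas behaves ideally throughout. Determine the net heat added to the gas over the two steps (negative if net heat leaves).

T₁ = P₁V₁/(nR) = 201×47.8/(2.35×8.314) = 492 K.
Step 1 — Isothermal: T stays 492 K; PV = const ⇒ V₂ = 328 L, P₂ = 29.3 kPa.
ΔU = 0 (ideal gas, T constant).
W = nRT ln(V₂/V₁) = 2.35×8.314×492×ln(6.86) = 18500 J.
Q = ΔU + W = 18500 J.
State after step 1: P = 29.3 kPa, V = 328 L, T = 492 K.
Step 2 — Isochoric: V stays 328 L; P/T = const ⇒ T₂ = 1030 K, P₂ = 61.4 kPa.
W = 0 (no volume change).
ΔU = nCvΔT = 2.35×25.2×(1030−492) = 31900 J.
Q = ΔU = 31900 J.
Net over both steps: W = 18500 J, Q = 50400 J, ΔU = 31900 J.

50400 J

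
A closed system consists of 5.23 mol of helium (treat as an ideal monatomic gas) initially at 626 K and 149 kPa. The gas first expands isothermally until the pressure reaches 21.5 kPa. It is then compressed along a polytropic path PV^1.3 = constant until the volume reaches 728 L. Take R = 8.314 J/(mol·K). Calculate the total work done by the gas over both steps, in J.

36300 J

V₁ = nRT₁/P₁ = 5.23×8.314×626/149 = 183 L.
Step 1 — Isothermal: T stays 626 K; PV = const ⇒ V₂ = 1270 L, P₂ = 21.5 kPa.
ΔU = 0 (ideal gas, T constant).
W = nRT ln(V₂/V₁) = 5.23×8.314×626×ln(6.93) = 52700 J.
Q = ΔU + W = 52700 J.
State after step 1: P = 21.5 kPa, V = 1270 L, T = 626 K.
Step 2 — Polytropic n=1.3: T₂ = T₁(V₁/V₂)^(n−1) = 626×(1.74)^0.30 = 739 K; P₂ = P₁(V₁/V₂)^n = 44.1 kPa.
W = (P₁V₁−P₂V₂)/(n−1) = (21.5×1270−44.1×728)/0.30 = -16400 J.
ΔU = nCvΔT = 5.23×12.5×(739−626) = 7370 J.
Q = ΔU + W = -9010 J.
Net over both steps: W = 36300 J, Q = 43700 J, ΔU = 7370 J.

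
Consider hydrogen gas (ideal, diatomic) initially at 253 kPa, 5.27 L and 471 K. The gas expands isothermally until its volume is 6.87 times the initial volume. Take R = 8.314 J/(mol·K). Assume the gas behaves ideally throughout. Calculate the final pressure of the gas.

36.8 kPa

Isothermal: T stays 471 K; PV = const ⇒ V₂ = 36.2 L, P₂ = 36.8 kPa.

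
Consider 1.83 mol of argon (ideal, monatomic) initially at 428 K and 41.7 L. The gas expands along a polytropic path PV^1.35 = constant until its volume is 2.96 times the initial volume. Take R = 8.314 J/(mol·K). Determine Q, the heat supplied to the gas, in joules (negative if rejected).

P₁ = nRT₁/V₁ = 1.83×8.314×428/41.7 = 156 kPa.
Polytropic n=1.35: T₂ = T₁(V₁/V₂)^(n−1) = 428×(0.338)^0.35 = 293 K; P₂ = P₁(V₁/V₂)^n = 36.1 kPa.
W = (P₁V₁−P₂V₂)/(n−1) = (156×41.7−36.1×123)/0.35 = 5880 J.
ΔU = nCvΔT = 1.83×12.5×(293−428) = -3090 J.
Q = ΔU + W = 2790 J.

2790 J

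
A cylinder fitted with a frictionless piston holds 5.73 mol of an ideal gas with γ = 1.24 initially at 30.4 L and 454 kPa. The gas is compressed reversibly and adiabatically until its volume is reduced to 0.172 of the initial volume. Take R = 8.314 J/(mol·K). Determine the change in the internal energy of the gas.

30200 J

T₁ = P₁V₁/(nR) = 454×30.4/(5.73×8.314) = 290 K.
Adiabatic: TV^(γ−1) = const ⇒ T₂ = 290×(5.81)^0.240 = 442 K; PV^γ = const ⇒ P₂ = 4030 kPa.
For an ideal gas ΔU = nCvΔT with Cv = R/(γ−1) = 34.6 J/(mol·K).
ΔU = 5.73×34.6×(442−290) = 30200 J.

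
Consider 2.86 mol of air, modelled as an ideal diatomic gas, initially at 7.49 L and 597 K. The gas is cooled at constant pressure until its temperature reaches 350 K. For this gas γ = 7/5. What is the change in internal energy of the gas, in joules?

-14700 J

P₁ = nRT₁/V₁ = 2.86×8.314×597/7.49 = 1900 kPa.
Isobaric: P stays 1900 kPa; V/T = const ⇒ T₂ = 350 K, V₂ = 4.39 L.
For an ideal gas ΔU = nCvΔT with Cv = (5/2)R = 20.8 J/(mol·K).
ΔU = 2.86×20.8×(350−597) = -14700 J.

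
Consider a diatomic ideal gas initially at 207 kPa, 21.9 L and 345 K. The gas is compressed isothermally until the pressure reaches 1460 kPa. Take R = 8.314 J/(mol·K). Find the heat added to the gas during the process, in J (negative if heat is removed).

-8860 J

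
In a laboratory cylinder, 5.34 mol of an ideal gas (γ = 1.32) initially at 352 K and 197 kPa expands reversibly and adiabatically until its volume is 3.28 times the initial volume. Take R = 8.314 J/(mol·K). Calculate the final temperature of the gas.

241 K

V₁ = nRT₁/P₁ = 5.34×8.314×352/197 = 79.3 L.
Adiabatic: TV^(γ−1) = const ⇒ T₂ = 352×(0.305)^0.320 = 241 K; PV^γ = const ⇒ P₂ = 41.1 kPa.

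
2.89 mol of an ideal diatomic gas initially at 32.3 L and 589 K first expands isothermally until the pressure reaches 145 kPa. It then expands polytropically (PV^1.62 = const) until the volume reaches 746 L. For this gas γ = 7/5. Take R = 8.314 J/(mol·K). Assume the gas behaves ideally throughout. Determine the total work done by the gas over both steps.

P₁ = nRT₁/V₁ = 2.89×8.314×589/32.3 = 438 kPa.
Step 1 — Isothermal: T stays 589 K; PV = const ⇒ V₂ = 97.6 L, P₂ = 145 kPa.
ΔU = 0 (ideal gas, T constant).
W = nRT ln(V₂/V₁) = 2.89×8.314×589×ln(3.02) = 15600 J.
Q = ΔU + W = 15600 J.
State after step 1: P = 145 kPa, V = 97.6 L, T = 589 K.
Step 2 — Polytropic n=1.62: T₂ = T₁(V₁/V₂)^(n−1) = 589×(0.131)^0.62 = 167 K; P₂ = P₁(V₁/V₂)^n = 5.38 kPa.
W = (P₁V₁−P₂V₂)/(n−1) = (145×97.6−5.38×746)/0.62 = 16400 J.
ΔU = nCvΔT = 2.89×20.8×(167−589) = -25400 J.
Q = ΔU + W = -9000 J.
Net over both steps: W = 32000 J, Q = 6650 J, ΔU = -25400 J.

32000 J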